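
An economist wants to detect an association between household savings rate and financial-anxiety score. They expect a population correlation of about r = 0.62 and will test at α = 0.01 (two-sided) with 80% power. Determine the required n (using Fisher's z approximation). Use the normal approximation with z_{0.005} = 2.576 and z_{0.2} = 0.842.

Fisher's z: C = ½·ln((1+r)/(1−r)) = ½·ln(4.2632) = 0.7250.
n = ((z_{α/2} + z_β)/C)² + 3.
(2.576 + 0.842) / 0.7250 = 3.418 / 0.7250 = 4.714.
n = 4.714² + 3 = 22.23 + 3 = 25.2.
Round up.

n = 26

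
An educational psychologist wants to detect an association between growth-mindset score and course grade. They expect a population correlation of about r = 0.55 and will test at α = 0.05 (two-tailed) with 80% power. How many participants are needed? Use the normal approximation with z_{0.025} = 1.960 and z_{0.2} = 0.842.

Fisher's z: C = ½·ln((1+r)/(1−r)) = ½·ln(3.4444) = 0.6184.
n = ((z_{α/2} + z_β)/C)² + 3.
(1.960 + 0.842) / 0.6184 = 2.802 / 0.6184 = 4.531.
n = 4.531² + 3 = 20.53 + 3 = 23.5.
Round up.

n = 24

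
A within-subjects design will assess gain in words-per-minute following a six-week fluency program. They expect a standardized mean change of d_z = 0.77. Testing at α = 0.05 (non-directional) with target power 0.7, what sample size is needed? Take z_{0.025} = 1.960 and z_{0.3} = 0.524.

n = 11 pairs

For a paired (one-sample on differences) test: n = ((z_{α/2} + z_β) / d)².
z_{α/2} + z_β = 1.960 + 0.524 = 2.484.
n = (2.484 / 0.77)² = 3.226² = 10.41.
Round up.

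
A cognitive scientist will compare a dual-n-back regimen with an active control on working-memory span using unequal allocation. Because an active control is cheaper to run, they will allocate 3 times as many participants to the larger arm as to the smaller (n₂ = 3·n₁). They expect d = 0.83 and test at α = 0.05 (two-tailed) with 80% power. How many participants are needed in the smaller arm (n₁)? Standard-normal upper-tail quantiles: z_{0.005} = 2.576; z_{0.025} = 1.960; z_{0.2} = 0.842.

With allocation ratio k = n₂/n₁ = 3, Var(x̄₁−x̄₂) = σ²(1/n₁ + 1/(k·n₁)) = σ²·(k+1)/(k·n₁).
So n₁ = (1 + 1/k)·((z_{α/2} + z_β)/d)² = 1.333 × (2.802/0.83)².
n₁ = 1.333 × 11.40 = 15.2.
Round up: n₁ = 16, giving n₂ = 3 × 16 = 48.

n₁ = 16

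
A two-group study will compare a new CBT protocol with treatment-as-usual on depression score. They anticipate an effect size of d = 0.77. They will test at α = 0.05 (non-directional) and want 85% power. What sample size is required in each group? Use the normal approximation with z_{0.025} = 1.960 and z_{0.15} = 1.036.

For two independent groups with equal n: n = 2·((z_{α/2} + z_β) / d)².
z_{α/2} + z_β = 1.960 + 1.036 = 2.996.
n = 2 × (2.996 / 0.77)² = 2 × 3.891² = 2 × 15.14 = 30.3.
Round up to the next whole participant.

n = 31 per group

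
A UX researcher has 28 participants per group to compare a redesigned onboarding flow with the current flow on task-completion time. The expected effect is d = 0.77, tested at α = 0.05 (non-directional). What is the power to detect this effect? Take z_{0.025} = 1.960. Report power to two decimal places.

For two equal groups, power = Φ(d·√(n/2) − z_{α/2}).
d·√(n/2) = 0.77 × √(28/2) = 0.77 × 3.742 = 2.881.
z_β = 2.881 − 1.960 = 0.921.
Power = Φ(0.921) = 0.821.

power ≈ 0.82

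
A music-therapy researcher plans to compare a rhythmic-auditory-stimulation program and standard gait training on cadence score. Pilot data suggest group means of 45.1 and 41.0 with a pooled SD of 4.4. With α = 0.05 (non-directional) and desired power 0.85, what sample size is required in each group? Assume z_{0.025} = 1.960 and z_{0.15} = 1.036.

n = 21 per group

Cohen's d = |M₁ − M₂| / SD_pooled = |45.1 − 41.0| / 4.4 = 4.1 / 4.4 = 0.932.
For two independent groups with equal n: n = 2·((z_{α/2} + z_β) / d)².
z_{α/2} + z_β = 1.960 + 1.036 = 2.996.
n = 2 × (2.996 / 0.932)² = 2 × 3.215² = 2 × 10.33 = 20.7.
Round up to the next whole participant.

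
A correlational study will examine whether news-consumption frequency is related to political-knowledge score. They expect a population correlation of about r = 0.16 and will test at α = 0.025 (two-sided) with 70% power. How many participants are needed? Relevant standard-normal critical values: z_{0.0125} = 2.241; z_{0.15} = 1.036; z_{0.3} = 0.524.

Fisher's z: C = ½·ln((1+r)/(1−r)) = ½·ln(1.3810) = 0.1614.
n = ((z_{α/2} + z_β)/C)² + 3.
(2.241 + 0.524) / 0.1614 = 2.765 / 0.1614 = 17.131.
n = 17.131² + 3 = 293.48 + 3 = 296.5.
Round up.

n = 297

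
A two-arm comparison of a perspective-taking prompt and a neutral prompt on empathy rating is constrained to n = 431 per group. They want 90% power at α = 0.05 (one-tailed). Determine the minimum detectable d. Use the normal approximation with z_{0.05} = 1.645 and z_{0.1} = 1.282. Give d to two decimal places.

d_min ≈ 0.20

For two independent groups of n = 431 each: d_min = (z_{α} + z_β)·√(2/n).
z-sum = 1.645 + 1.282 = 2.927.
d_min = 2.927 × √(2/431) = 2.927 × 0.0681 = 0.199.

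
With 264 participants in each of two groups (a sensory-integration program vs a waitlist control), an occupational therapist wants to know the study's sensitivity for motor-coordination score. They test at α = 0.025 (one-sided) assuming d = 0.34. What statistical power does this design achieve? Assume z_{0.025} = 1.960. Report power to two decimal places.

power ≈ 0.97

For two equal groups, power = Φ(d·√(n/2) − z_{α}).
d·√(n/2) = 0.34 × √(264/2) = 0.34 × 11.489 = 3.906.
z_β = 3.906 − 1.960 = 1.946.
Power = Φ(1.946) = 0.974.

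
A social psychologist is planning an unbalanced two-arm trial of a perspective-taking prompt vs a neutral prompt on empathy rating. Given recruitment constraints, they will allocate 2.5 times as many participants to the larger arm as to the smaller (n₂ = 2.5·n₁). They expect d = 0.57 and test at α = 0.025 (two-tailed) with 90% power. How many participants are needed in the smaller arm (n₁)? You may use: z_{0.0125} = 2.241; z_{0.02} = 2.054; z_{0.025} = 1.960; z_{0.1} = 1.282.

n₁ = 54

With allocation ratio k = n₂/n₁ = 2.5, Var(x̄₁−x̄₂) = σ²(1/n₁ + 1/(k·n₁)) = σ²·(k+1)/(k·n₁).
So n₁ = (1 + 1/k)·((z_{α/2} + z_β)/d)² = 1.400 × (3.523/0.57)².
n₁ = 1.400 × 38.20 = 53.5.
Round up: n₁ = 54, giving n₂ = 2.5 × 54 = 135.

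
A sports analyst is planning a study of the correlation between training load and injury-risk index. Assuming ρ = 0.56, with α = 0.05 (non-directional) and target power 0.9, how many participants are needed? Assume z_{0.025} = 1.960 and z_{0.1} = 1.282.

n = 30

Fisher's z: C = ½·ln((1+r)/(1−r)) = ½·ln(3.5455) = 0.6328.
n = ((z_{α/2} + z_β)/C)² + 3.
(1.960 + 1.282) / 0.6328 = 3.242 / 0.6328 = 5.123.
n = 5.123² + 3 = 26.25 + 3 = 29.2.
Round up.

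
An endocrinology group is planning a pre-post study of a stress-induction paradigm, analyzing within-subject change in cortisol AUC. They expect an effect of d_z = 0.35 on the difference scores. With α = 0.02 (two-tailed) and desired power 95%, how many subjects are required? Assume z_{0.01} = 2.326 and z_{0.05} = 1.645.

For a paired (one-sample on differences) test: n = ((z_{α/2} + z_β) / d)².
z_{α/2} + z_β = 2.326 + 1.645 = 3.971.
n = (3.971 / 0.35)² = 11.346² = 128.73.
Round up.

n = 129 pairs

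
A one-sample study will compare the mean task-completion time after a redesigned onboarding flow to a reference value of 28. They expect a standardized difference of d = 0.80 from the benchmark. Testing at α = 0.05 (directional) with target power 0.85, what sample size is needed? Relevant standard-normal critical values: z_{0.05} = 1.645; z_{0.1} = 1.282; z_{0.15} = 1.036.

n = 12

For a one-sample test: n = ((z_{α} + z_β) / d)².
z_{α} + z_β = 1.645 + 1.036 = 2.681.
n = (2.681 / 0.80)² = 3.351² = 11.23.
Round up.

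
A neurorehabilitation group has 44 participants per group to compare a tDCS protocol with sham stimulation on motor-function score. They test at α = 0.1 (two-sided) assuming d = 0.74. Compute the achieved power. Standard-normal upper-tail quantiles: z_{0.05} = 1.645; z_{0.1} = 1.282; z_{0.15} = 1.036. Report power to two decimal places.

For two equal groups, power = Φ(d·√(n/2) − z_{α/2}).
d·√(n/2) = 0.74 × √(44/2) = 0.74 × 4.690 = 3.471.
z_β = 3.471 − 1.645 = 1.826.
Power = Φ(1.826) = 0.966.

power ≈ 0.97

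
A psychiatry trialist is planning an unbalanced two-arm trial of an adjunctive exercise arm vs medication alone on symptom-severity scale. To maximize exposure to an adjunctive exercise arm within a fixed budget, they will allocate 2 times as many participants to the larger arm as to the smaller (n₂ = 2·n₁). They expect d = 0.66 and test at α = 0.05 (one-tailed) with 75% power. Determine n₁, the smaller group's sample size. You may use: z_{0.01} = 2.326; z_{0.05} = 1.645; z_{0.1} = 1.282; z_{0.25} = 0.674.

With allocation ratio k = n₂/n₁ = 2, Var(x̄₁−x̄₂) = σ²(1/n₁ + 1/(k·n₁)) = σ²·(k+1)/(k·n₁).
So n₁ = (1 + 1/k)·((z_{α} + z_β)/d)² = 1.500 × (2.319/0.66)².
n₁ = 1.500 × 12.35 = 18.5.
Round up: n₁ = 19, giving n₂ = 2 × 19 = 38.

n₁ = 19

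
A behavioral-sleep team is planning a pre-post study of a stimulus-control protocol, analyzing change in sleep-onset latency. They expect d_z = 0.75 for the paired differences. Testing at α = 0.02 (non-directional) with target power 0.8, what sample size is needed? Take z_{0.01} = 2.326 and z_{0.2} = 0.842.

For a paired (one-sample on differences) test: n = ((z_{α/2} + z_β) / d)².
z_{α/2} + z_β = 2.326 + 0.842 = 3.168.
n = (3.168 / 0.75)² = 4.224² = 17.84.
Round up.

n = 18 pairs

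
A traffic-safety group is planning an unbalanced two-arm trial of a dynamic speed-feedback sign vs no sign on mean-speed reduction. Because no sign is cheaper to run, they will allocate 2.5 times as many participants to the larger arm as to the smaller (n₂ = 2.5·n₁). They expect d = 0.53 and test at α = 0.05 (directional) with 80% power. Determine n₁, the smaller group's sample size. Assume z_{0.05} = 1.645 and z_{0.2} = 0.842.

With allocation ratio k = n₂/n₁ = 2.5, Var(x̄₁−x̄₂) = σ²(1/n₁ + 1/(k·n₁)) = σ²·(k+1)/(k·n₁).
So n₁ = (1 + 1/k)·((z_{α} + z_β)/d)² = 1.400 × (2.487/0.53)².
n₁ = 1.400 × 22.02 = 30.8.
Round up: n₁ = 31, giving n₂ = ⌈2.5 × 31⌉ = ⌈77.5⌉ = 78.

n₁ = 31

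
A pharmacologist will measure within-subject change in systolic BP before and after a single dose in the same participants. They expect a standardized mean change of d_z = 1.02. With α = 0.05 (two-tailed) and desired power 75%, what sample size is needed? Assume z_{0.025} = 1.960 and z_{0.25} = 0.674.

For a paired (one-sample on differences) test: n = ((z_{α/2} + z_β) / d)².
z_{α/2} + z_β = 1.960 + 0.674 = 2.634.
n = (2.634 / 1.02)² = 2.582² = 6.67.
Round up.

n = 7 pairs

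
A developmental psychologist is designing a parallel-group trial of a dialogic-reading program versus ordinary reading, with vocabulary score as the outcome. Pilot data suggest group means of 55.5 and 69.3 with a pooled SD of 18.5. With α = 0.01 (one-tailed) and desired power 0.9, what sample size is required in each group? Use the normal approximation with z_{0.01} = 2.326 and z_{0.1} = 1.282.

n = 47 per group

Cohen's d = |M₁ − M₂| / SD_pooled = |55.5 − 69.3| / 18.5 = 13.8 / 18.5 = 0.746.
For two independent groups with equal n: n = 2·((z_{α} + z_β) / d)².
z_{α} + z_β = 2.326 + 1.282 = 3.608.
n = 2 × (3.608 / 0.746)² = 2 × 4.836² = 2 × 23.39 = 46.8.
Round up to the next whole participant.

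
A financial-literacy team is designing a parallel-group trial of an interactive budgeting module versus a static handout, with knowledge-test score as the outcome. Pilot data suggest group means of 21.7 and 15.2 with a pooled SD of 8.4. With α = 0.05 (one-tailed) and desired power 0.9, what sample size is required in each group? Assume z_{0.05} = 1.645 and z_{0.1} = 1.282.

n = 29 per group

Cohen's d = |M₁ − M₂| / SD_pooled = |21.7 − 15.2| / 8.4 = 6.5 / 8.4 = 0.774.
For two independent groups with equal n: n = 2·((z_{α} + z_β) / d)².
z_{α} + z_β = 1.645 + 1.282 = 2.927.
n = 2 × (2.927 / 0.774)² = 2 × 3.782² = 2 × 14.30 = 28.6.
Round up to the next whole participant.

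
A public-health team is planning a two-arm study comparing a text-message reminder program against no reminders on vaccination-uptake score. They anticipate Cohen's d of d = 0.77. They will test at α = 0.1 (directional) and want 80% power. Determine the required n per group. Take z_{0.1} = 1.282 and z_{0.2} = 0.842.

For two independent groups with equal n: n = 2·((z_{α} + z_β) / d)².
z_{α} + z_β = 1.282 + 0.842 = 2.124.
n = 2 × (2.124 / 0.77)² = 2 × 2.758² = 2 × 7.61 = 15.2.
Round up to the next whole participant.

n = 16 per group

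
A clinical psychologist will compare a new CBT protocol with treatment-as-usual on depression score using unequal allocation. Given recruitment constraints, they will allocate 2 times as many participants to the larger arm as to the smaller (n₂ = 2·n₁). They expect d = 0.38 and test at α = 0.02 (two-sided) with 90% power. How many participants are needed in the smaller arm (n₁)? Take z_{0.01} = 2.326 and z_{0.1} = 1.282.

n₁ = 136

With allocation ratio k = n₂/n₁ = 2, Var(x̄₁−x̄₂) = σ²(1/n₁ + 1/(k·n₁)) = σ²·(k+1)/(k·n₁).
So n₁ = (1 + 1/k)·((z_{α/2} + z_β)/d)² = 1.500 × (3.608/0.38)².
n₁ = 1.500 × 90.15 = 135.2.
Round up: n₁ = 136, giving n₂ = 2 × 136 = 272.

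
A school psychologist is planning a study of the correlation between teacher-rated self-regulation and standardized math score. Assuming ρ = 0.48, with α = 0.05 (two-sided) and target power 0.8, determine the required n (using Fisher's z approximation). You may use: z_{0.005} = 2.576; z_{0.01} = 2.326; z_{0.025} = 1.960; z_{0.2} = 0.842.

Fisher's z: C = ½·ln((1+r)/(1−r)) = ½·ln(2.8462) = 0.5230.
n = ((z_{α/2} + z_β)/C)² + 3.
(1.960 + 0.842) / 0.5230 = 2.802 / 0.5230 = 5.358.
n = 5.358² + 3 = 28.70 + 3 = 31.7.
Round up.

n = 32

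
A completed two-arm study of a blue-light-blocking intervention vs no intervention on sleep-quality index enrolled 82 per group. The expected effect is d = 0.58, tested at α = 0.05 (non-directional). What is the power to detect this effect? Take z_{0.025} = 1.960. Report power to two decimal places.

power ≈ 0.96

For two equal groups, power = Φ(d·√(n/2) − z_{α/2}).
d·√(n/2) = 0.58 × √(82/2) = 0.58 × 6.403 = 3.714.
z_β = 3.714 − 1.960 = 1.754.
Power = Φ(1.754) = 0.960.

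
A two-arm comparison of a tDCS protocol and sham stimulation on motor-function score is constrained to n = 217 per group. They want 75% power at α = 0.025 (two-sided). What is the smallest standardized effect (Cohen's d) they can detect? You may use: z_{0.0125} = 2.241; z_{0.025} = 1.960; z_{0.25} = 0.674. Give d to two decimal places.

For two independent groups of n = 217 each: d_min = (z_{α/2} + z_β)·√(2/n).
z-sum = 2.241 + 0.674 = 2.915.
d_min = 2.915 × √(2/217) = 2.915 × 0.0960 = 0.280.

d_min ≈ 0.28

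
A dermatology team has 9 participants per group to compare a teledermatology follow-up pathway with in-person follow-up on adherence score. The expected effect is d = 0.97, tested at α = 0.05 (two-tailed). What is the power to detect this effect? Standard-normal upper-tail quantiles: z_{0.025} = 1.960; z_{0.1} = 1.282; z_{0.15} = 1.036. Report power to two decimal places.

power ≈ 0.54

For two equal groups, power = Φ(d·√(n/2) − z_{α/2}).
d·√(n/2) = 0.97 × √(9/2) = 0.97 × 2.121 = 2.058.
z_β = 2.058 − 1.960 = 0.098.
Power = Φ(0.098) = 0.539.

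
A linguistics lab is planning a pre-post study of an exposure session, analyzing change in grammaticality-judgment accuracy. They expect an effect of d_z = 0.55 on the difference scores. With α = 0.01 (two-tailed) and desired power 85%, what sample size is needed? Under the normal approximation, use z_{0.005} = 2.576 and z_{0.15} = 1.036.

n = 44 pairs

For a paired (one-sample on differences) test: n = ((z_{α/2} + z_β) / d)².
z_{α/2} + z_β = 2.576 + 1.036 = 3.612.
n = (3.612 / 0.55)² = 6.567² = 43.13.
Round up.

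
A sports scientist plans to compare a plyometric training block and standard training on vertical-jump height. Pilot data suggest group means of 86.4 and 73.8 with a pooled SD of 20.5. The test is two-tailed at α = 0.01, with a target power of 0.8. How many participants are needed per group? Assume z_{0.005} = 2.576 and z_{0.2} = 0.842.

Cohen's d = |M₁ − M₂| / SD_pooled = |86.4 − 73.8| / 20.5 = 12.6 / 20.5 = 0.615.
For two independent groups with equal n: n = 2·((z_{α/2} + z_β) / d)².
z_{α/2} + z_β = 2.576 + 0.842 = 3.418.
n = 2 × (3.418 / 0.615)² = 2 × 5.558² = 2 × 30.89 = 61.8.
Round up to the next whole participant.

n = 62 per group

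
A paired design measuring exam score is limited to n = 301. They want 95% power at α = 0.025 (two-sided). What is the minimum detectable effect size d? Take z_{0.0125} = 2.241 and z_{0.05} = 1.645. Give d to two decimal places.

For a single sample (or paired design) of n = 301: d_min = (z_{α/2} + z_β)/√n.
z-sum = 2.241 + 1.645 = 3.886.
d_min = 3.886 / √301 = 3.886 / 17.349 = 0.224.

d_min ≈ 0.22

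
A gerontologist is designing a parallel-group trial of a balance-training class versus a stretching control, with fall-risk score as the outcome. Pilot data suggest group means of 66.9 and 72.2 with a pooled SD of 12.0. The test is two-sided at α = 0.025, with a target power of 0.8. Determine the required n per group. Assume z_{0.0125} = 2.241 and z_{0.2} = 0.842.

n = 98 per group

Cohen's d = |M₁ − M₂| / SD_pooled = |66.9 − 72.2| / 12.0 = 5.3 / 12.0 = 0.442.
For two independent groups with equal n: n = 2·((z_{α/2} + z_β) / d)².
z_{α/2} + z_β = 2.241 + 0.842 = 3.083.
n = 2 × (3.083 / 0.442)² = 2 × 6.975² = 2 × 48.65 = 97.3.
Round up to the next whole participant.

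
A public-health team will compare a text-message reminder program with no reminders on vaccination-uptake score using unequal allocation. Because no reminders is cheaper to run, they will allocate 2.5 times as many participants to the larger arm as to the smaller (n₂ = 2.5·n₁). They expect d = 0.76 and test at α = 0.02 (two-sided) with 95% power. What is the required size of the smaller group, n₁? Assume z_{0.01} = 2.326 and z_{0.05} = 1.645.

n₁ = 39

With allocation ratio k = n₂/n₁ = 2.5, Var(x̄₁−x̄₂) = σ²(1/n₁ + 1/(k·n₁)) = σ²·(k+1)/(k·n₁).
So n₁ = (1 + 1/k)·((z_{α/2} + z_β)/d)² = 1.400 × (3.971/0.76)².
n₁ = 1.400 × 27.30 = 38.2.
Round up: n₁ = 39, giving n₂ = ⌈2.5 × 39⌉ = ⌈97.5⌉ = 98.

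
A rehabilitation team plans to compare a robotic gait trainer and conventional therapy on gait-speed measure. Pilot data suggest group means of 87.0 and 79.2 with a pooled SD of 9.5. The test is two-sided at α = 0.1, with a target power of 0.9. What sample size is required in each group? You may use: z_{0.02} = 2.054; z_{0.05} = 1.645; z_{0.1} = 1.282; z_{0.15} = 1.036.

Cohen's d = |M₁ − M₂| / SD_pooled = |87.0 − 79.2| / 9.5 = 7.8 / 9.5 = 0.821.
For two independent groups with equal n: n = 2·((z_{α/2} + z_β) / d)².
z_{α/2} + z_β = 1.645 + 1.282 = 2.927.
n = 2 × (2.927 / 0.821)² = 2 × 3.565² = 2 × 12.71 = 25.4.
Round up to the next whole participant.

n = 26 per group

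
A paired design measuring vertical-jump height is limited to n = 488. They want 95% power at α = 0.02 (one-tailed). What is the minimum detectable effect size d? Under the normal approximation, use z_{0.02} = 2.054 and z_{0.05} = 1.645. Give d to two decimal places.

For a single sample (or paired design) of n = 488: d_min = (z_{α} + z_β)/√n.
z-sum = 2.054 + 1.645 = 3.699.
d_min = 3.699 / √488 = 3.699 / 22.091 = 0.167.

d_min ≈ 0.17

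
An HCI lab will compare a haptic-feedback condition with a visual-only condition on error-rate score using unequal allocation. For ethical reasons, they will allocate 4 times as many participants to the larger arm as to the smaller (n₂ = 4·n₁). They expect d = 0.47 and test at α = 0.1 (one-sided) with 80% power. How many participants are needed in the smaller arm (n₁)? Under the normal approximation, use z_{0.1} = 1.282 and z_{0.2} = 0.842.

n₁ = 26

With allocation ratio k = n₂/n₁ = 4, Var(x̄₁−x̄₂) = σ²(1/n₁ + 1/(k·n₁)) = σ²·(k+1)/(k·n₁).
So n₁ = (1 + 1/k)·((z_{α} + z_β)/d)² = 1.250 × (2.124/0.47)².
n₁ = 1.250 × 20.42 = 25.5.
Round up: n₁ = 26, giving n₂ = 4 × 26 = 104.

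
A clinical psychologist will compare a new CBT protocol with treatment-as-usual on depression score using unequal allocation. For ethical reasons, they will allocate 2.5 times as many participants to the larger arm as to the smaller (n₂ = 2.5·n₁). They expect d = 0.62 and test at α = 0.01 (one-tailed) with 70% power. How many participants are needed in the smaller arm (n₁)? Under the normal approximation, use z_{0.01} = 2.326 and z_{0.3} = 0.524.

n₁ = 30

With allocation ratio k = n₂/n₁ = 2.5, Var(x̄₁−x̄₂) = σ²(1/n₁ + 1/(k·n₁)) = σ²·(k+1)/(k·n₁).
So n₁ = (1 + 1/k)·((z_{α} + z_β)/d)² = 1.400 × (2.850/0.62)².
n₁ = 1.400 × 21.13 = 29.6.
Round up: n₁ = 30, giving n₂ = 2.5 × 30 = 75.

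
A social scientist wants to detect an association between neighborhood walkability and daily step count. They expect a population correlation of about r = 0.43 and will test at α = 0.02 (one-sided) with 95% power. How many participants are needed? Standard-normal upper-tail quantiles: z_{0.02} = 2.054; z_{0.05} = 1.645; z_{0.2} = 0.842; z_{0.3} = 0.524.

n = 68

Fisher's z: C = ½·ln((1+r)/(1−r)) = ½·ln(2.5088) = 0.4599.
n = ((z_{α} + z_β)/C)² + 3.
(2.054 + 1.645) / 0.4599 = 3.699 / 0.4599 = 8.043.
n = 8.043² + 3 = 64.69 + 3 = 67.7.
Round up.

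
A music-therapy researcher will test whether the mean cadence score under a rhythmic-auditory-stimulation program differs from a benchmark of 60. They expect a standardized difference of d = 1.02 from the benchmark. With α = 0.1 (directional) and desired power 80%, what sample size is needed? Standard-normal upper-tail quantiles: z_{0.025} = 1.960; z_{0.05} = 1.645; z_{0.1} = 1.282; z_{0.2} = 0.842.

n = 5

For a one-sample test: n = ((z_{α} + z_β) / d)².
z_{α} + z_β = 1.282 + 0.842 = 2.124.
n = (2.124 / 1.02)² = 2.082² = 4.34.
Round up.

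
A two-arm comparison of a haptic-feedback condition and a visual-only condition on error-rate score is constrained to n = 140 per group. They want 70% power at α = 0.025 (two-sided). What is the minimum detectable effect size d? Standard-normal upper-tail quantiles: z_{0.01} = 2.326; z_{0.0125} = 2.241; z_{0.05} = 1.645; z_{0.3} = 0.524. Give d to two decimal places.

d_min ≈ 0.33

For two independent groups of n = 140 each: d_min = (z_{α/2} + z_β)·√(2/n).
z-sum = 2.241 + 0.524 = 2.765.
d_min = 2.765 × √(2/140) = 2.765 × 0.1195 = 0.330.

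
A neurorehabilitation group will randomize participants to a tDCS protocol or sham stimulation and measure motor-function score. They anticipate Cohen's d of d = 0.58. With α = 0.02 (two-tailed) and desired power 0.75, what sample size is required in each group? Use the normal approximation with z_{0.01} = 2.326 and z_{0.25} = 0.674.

n = 54 per group

For two independent groups with equal n: n = 2·((z_{α/2} + z_β) / d)².
z_{α/2} + z_β = 2.326 + 0.674 = 3.000.
n = 2 × (3.000 / 0.58)² = 2 × 5.172² = 2 × 26.75 = 53.5.
Round up to the next whole participant.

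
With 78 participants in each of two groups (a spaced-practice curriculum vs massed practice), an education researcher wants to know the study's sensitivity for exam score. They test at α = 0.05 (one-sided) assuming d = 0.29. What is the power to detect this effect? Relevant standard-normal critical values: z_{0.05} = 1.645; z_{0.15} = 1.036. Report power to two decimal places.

power ≈ 0.57

For two equal groups, power = Φ(d·√(n/2) − z_{α}).
d·√(n/2) = 0.29 × √(78/2) = 0.29 × 6.245 = 1.811.
z_β = 1.811 − 1.645 = 0.166.
Power = Φ(0.166) = 0.566.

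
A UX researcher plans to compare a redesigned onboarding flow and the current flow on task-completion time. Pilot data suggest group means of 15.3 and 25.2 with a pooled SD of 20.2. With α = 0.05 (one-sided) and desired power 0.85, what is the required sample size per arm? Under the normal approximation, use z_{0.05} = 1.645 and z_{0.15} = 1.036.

Cohen's d = |M₁ − M₂| / SD_pooled = |15.3 − 25.2| / 20.2 = 9.9 / 20.2 = 0.490.
For two independent groups with equal n: n = 2·((z_{α} + z_β) / d)².
z_{α} + z_β = 1.645 + 1.036 = 2.681.
n = 2 × (2.681 / 0.490)² = 2 × 5.471² = 2 × 29.94 = 59.9.
Round up to the next whole participant.

n = 60 per group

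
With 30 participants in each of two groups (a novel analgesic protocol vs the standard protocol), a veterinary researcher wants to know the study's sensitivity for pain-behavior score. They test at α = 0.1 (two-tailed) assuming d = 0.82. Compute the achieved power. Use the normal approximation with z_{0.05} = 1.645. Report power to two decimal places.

For two equal groups, power = Φ(d·√(n/2) − z_{α/2}).
d·√(n/2) = 0.82 × √(30/2) = 0.82 × 3.873 = 3.176.
z_β = 3.176 − 1.645 = 1.531.
Power = Φ(1.531) = 0.937.

power ≈ 0.94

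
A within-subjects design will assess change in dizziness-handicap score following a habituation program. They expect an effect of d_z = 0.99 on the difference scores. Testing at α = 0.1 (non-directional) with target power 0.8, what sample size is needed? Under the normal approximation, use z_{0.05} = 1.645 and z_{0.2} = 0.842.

n = 7 pairs

For a paired (one-sample on differences) test: n = ((z_{α/2} + z_β) / d)².
z_{α/2} + z_β = 1.645 + 0.842 = 2.487.
n = (2.487 / 0.99)² = 2.512² = 6.31.
Round up.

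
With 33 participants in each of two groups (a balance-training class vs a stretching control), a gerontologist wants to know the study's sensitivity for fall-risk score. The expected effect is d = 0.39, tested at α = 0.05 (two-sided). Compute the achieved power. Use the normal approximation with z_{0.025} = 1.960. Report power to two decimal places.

power ≈ 0.35

For two equal groups, power = Φ(d·√(n/2) − z_{α/2}).
d·√(n/2) = 0.39 × √(33/2) = 0.39 × 4.062 = 1.584.
z_β = 1.584 − 1.960 = -0.376.
Power = Φ(-0.376) = 0.354.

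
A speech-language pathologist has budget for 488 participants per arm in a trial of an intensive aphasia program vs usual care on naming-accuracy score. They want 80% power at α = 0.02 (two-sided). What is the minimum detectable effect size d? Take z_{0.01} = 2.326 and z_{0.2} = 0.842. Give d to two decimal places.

d_min ≈ 0.20

For two independent groups of n = 488 each: d_min = (z_{α/2} + z_β)·√(2/n).
z-sum = 2.326 + 0.842 = 3.168.
d_min = 3.168 × √(2/488) = 3.168 × 0.0640 = 0.203.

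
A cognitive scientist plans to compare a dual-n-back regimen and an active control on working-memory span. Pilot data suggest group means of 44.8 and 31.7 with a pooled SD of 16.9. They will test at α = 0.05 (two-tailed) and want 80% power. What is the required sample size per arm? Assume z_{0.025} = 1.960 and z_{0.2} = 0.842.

n = 27 per group

Cohen's d = |M₁ − M₂| / SD_pooled = |44.8 − 31.7| / 16.9 = 13.1 / 16.9 = 0.775.
For two independent groups with equal n: n = 2·((z_{α/2} + z_β) / d)².
z_{α/2} + z_β = 1.960 + 0.842 = 2.802.
n = 2 × (2.802 / 0.775)² = 2 × 3.615² = 2 × 13.07 = 26.1.
Round up to the next whole participant.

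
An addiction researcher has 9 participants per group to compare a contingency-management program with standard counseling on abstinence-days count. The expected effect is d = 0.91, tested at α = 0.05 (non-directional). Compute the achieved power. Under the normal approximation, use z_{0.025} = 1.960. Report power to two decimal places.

power ≈ 0.49

For two equal groups, power = Φ(d·√(n/2) − z_{α/2}).
d·√(n/2) = 0.91 × √(9/2) = 0.91 × 2.121 = 1.930.
z_β = 1.930 − 1.960 = -0.030.
Power = Φ(-0.030) = 0.488.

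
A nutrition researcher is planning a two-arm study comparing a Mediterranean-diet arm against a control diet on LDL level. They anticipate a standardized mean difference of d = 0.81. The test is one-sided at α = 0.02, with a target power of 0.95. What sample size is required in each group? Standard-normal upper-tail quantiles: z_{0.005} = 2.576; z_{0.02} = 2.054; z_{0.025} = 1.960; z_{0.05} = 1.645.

n = 42 per group

For two independent groups with equal n: n = 2·((z_{α} + z_β) / d)².
z_{α} + z_β = 2.054 + 1.645 = 3.699.
n = 2 × (3.699 / 0.81)² = 2 × 4.567² = 2 × 20.85 = 41.7.
Round up to the next whole participant.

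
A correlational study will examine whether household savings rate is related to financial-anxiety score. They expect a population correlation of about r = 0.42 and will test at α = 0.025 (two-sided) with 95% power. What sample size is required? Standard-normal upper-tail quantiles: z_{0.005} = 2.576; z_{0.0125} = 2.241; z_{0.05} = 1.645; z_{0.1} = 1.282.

Fisher's z: C = ½·ln((1+r)/(1−r)) = ½·ln(2.4483) = 0.4477.
n = ((z_{α/2} + z_β)/C)² + 3.
(2.241 + 1.645) / 0.4477 = 3.886 / 0.4477 = 8.680.
n = 8.680² + 3 = 75.34 + 3 = 78.3.
Round up.

n = 79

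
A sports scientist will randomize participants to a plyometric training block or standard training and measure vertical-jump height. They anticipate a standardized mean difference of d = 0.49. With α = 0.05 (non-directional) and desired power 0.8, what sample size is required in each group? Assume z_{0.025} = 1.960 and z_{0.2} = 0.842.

n = 66 per group

For two independent groups with equal n: n = 2·((z_{α/2} + z_β) / d)².
z_{α/2} + z_β = 1.960 + 0.842 = 2.802.
n = 2 × (2.802 / 0.49)² = 2 × 5.718² = 2 × 32.70 = 65.4.
Round up to the next whole participant.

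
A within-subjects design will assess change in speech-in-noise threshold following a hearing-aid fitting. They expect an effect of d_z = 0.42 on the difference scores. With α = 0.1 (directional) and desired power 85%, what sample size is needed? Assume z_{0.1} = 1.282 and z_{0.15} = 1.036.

n = 31 pairs

For a paired (one-sample on differences) test: n = ((z_{α} + z_β) / d)².
z_{α} + z_β = 1.282 + 1.036 = 2.318.
n = (2.318 / 0.42)² = 5.519² = 30.46.
Round up.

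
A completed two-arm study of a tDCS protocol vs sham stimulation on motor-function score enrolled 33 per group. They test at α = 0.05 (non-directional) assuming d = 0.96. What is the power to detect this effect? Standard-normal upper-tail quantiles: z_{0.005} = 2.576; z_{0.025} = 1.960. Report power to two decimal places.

For two equal groups, power = Φ(d·√(n/2) − z_{α/2}).
d·√(n/2) = 0.96 × √(33/2) = 0.96 × 4.062 = 3.900.
z_β = 3.900 − 1.960 = 1.940.
Power = Φ(1.940) = 0.974.

power ≈ 0.97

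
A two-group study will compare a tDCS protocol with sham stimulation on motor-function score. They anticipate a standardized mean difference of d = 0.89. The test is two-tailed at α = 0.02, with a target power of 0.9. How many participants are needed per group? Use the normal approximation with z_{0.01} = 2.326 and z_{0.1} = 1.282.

For two independent groups with equal n: n = 2·((z_{α/2} + z_β) / d)².
z_{α/2} + z_β = 2.326 + 1.282 = 3.608.
n = 2 × (3.608 / 0.89)² = 2 × 4.054² = 2 × 16.43 = 32.9.
Round up to the next whole participant.

n = 33 per group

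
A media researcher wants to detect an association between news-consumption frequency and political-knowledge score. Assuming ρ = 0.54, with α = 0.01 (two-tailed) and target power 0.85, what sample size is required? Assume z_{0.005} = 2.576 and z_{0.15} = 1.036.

n = 39

Fisher's z: C = ½·ln((1+r)/(1−r)) = ½·ln(3.3478) = 0.6042.
n = ((z_{α/2} + z_β)/C)² + 3.
(2.576 + 1.036) / 0.6042 = 3.612 / 0.6042 = 5.978.
n = 5.978² + 3 = 35.74 + 3 = 38.7.
Round up.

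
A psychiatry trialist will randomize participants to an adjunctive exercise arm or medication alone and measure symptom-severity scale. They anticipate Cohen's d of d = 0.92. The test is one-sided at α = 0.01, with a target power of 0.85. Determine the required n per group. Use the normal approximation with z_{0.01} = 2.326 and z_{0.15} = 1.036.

For two independent groups with equal n: n = 2·((z_{α} + z_β) / d)².
z_{α} + z_β = 2.326 + 1.036 = 3.362.
n = 2 × (3.362 / 0.92)² = 2 × 3.654² = 2 × 13.35 = 26.7.
Round up to the next whole participant.

n = 27 per group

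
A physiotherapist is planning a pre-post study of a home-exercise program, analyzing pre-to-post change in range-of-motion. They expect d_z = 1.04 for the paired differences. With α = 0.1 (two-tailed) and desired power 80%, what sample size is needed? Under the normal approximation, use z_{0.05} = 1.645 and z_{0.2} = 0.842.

For a paired (one-sample on differences) test: n = ((z_{α/2} + z_β) / d)².
z_{α/2} + z_β = 1.645 + 0.842 = 2.487.
n = (2.487 / 1.04)² = 2.391² = 5.72.
Round up.

n = 6 pairs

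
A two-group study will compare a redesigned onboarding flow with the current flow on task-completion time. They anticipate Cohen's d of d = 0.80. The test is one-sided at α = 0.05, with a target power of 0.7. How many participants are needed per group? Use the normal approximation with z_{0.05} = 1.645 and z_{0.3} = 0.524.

For two independent groups with equal n: n = 2·((z_{α} + z_β) / d)².
z_{α} + z_β = 1.645 + 0.524 = 2.169.
n = 2 × (2.169 / 0.80)² = 2 × 2.711² = 2 × 7.35 = 14.7.
Round up to the next whole participant.

n = 15 per group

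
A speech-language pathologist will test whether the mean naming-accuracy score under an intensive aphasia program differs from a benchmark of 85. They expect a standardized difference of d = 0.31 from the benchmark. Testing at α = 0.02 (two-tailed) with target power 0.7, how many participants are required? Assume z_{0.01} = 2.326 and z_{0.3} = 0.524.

For a one-sample test: n = ((z_{α/2} + z_β) / d)².
z_{α/2} + z_β = 2.326 + 0.524 = 2.850.
n = (2.850 / 0.31)² = 9.194² = 84.52.
Round up.

n = 85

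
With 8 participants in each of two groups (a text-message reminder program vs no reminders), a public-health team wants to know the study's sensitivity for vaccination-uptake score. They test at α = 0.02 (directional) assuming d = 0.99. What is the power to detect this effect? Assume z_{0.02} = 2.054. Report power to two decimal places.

For two equal groups, power = Φ(d·√(n/2) − z_{α}).
d·√(n/2) = 0.99 × √(8/2) = 0.99 × 2.000 = 1.980.
z_β = 1.980 − 2.054 = -0.074.
Power = Φ(-0.074) = 0.471.

power ≈ 0.47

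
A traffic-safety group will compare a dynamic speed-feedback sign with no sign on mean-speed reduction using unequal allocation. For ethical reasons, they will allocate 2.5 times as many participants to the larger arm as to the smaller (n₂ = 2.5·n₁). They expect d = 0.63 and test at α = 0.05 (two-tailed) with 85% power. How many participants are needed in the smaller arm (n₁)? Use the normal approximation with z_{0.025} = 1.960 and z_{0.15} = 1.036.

With allocation ratio k = n₂/n₁ = 2.5, Var(x̄₁−x̄₂) = σ²(1/n₁ + 1/(k·n₁)) = σ²·(k+1)/(k·n₁).
So n₁ = (1 + 1/k)·((z_{α/2} + z_β)/d)² = 1.400 × (2.996/0.63)².
n₁ = 1.400 × 22.62 = 31.7.
Round up: n₁ = 32, giving n₂ = 2.5 × 32 = 80.

n₁ = 32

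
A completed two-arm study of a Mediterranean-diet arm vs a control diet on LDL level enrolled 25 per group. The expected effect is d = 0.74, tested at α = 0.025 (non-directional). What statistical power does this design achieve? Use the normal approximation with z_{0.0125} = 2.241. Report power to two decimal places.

For two equal groups, power = Φ(d·√(n/2) − z_{α/2}).
d·√(n/2) = 0.74 × √(25/2) = 0.74 × 3.536 = 2.616.
z_β = 2.616 − 2.241 = 0.375.
Power = Φ(0.375) = 0.646.

power ≈ 0.65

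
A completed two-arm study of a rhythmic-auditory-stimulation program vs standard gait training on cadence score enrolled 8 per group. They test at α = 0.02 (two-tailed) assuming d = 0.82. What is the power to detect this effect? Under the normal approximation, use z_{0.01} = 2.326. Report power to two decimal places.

For two equal groups, power = Φ(d·√(n/2) − z_{α/2}).
d·√(n/2) = 0.82 × √(8/2) = 0.82 × 2.000 = 1.640.
z_β = 1.640 − 2.326 = -0.686.
Power = Φ(-0.686) = 0.246.

power ≈ 0.25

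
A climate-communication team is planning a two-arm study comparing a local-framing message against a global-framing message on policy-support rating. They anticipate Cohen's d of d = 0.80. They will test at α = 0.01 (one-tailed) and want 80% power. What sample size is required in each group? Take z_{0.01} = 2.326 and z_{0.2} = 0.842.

For two independent groups with equal n: n = 2·((z_{α} + z_β) / d)².
z_{α} + z_β = 2.326 + 0.842 = 3.168.
n = 2 × (3.168 / 0.80)² = 2 × 3.960² = 2 × 15.68 = 31.4.
Round up to the next whole participant.

n = 32 per group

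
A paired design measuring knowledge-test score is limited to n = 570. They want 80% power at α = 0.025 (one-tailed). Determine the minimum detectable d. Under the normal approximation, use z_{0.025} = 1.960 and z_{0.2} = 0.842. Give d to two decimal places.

For a single sample (or paired design) of n = 570: d_min = (z_{α} + z_β)/√n.
z-sum = 1.960 + 0.842 = 2.802.
d_min = 2.802 / √570 = 2.802 / 23.875 = 0.117.

d_min ≈ 0.12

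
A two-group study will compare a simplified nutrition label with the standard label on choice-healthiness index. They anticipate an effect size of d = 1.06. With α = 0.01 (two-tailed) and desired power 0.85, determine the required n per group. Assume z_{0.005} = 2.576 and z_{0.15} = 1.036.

n = 24 per group

For two independent groups with equal n: n = 2·((z_{α/2} + z_β) / d)².
z_{α/2} + z_β = 2.576 + 1.036 = 3.612.
n = 2 × (3.612 / 1.06)² = 2 × 3.408² = 2 × 11.61 = 23.2.
Round up to the next whole participant.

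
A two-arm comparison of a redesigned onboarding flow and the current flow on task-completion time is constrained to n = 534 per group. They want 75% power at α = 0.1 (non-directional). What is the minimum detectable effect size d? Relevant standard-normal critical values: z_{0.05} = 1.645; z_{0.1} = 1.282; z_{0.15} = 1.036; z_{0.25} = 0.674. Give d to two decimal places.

d_min ≈ 0.14

For two independent groups of n = 534 each: d_min = (z_{α/2} + z_β)·√(2/n).
z-sum = 1.645 + 0.674 = 2.319.
d_min = 2.319 × √(2/534) = 2.319 × 0.0612 = 0.142.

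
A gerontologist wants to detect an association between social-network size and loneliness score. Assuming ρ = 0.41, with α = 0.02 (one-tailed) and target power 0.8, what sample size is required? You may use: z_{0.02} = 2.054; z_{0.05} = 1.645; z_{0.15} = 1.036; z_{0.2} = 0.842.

Fisher's z: C = ½·ln((1+r)/(1−r)) = ½·ln(2.3898) = 0.4356.
n = ((z_{α} + z_β)/C)² + 3.
(2.054 + 0.842) / 0.4356 = 2.896 / 0.4356 = 6.648.
n = 6.648² + 3 = 44.20 + 3 = 47.2.
Round up.

n = 48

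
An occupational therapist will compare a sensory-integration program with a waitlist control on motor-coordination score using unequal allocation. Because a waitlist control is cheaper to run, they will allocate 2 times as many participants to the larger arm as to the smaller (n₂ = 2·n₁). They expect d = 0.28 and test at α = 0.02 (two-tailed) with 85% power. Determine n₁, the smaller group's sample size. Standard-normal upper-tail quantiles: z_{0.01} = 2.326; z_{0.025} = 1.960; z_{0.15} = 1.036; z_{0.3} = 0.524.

With allocation ratio k = n₂/n₁ = 2, Var(x̄₁−x̄₂) = σ²(1/n₁ + 1/(k·n₁)) = σ²·(k+1)/(k·n₁).
So n₁ = (1 + 1/k)·((z_{α/2} + z_β)/d)² = 1.500 × (3.362/0.28)².
n₁ = 1.500 × 144.17 = 216.3.
Round up: n₁ = 217, giving n₂ = 2 × 217 = 434.

n₁ = 217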